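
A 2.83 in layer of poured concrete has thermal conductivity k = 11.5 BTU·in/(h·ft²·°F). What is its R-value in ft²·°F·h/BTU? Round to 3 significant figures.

R = L/k = 2.83/11.5 = 0.2461 ft²·°F·h/BTU

0.246 ft²·°F·h/BTU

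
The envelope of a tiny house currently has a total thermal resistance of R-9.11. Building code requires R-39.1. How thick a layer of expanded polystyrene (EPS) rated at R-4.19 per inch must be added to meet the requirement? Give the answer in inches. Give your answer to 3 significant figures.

7.16 in

ΔR = 39.1 − 9.11 = 29.99 ft²·°F·h/BTU
L = ΔR / (R/in) = 29.99/4.19 = 7.158 in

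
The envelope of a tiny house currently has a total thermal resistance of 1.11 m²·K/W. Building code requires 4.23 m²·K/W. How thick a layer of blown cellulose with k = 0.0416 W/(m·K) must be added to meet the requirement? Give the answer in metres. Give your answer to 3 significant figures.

0.130 m

ΔR = 4.23 − 1.11 = 3.12 m²·K/W
L = ΔR × k = 3.12 × 0.0416 = 0.1298 m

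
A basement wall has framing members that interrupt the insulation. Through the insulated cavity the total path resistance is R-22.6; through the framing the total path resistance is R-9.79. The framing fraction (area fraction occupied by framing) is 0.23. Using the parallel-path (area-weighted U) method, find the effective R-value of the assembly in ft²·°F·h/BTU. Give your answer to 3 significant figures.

U_eff = 0.77/22.6 + 0.23/9.79 = 0.03407 + 0.02349 = 0.05756
R_eff = 1/U_eff = 17.37 ft²·°F·h/BTU

17.4 ft²·°F·h/BTU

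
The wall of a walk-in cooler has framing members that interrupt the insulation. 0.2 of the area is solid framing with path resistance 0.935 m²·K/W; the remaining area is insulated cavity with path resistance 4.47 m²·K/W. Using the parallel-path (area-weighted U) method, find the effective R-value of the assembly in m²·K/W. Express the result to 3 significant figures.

2.55 m²·K/W

U_eff = 0.8/4.47 + 0.2/0.935 = 0.179 + 0.2139 = 0.3929
R_eff = 1/U_eff = 2.545 m²·K/W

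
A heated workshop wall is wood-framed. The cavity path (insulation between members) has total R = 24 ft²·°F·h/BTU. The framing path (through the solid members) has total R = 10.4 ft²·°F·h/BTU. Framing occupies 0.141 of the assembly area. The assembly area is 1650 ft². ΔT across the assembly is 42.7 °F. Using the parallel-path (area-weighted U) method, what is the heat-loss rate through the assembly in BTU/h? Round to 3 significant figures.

3480 BTU/h

U_eff = 0.859/24 + 0.141/10.4 = 0.03579 + 0.01356 = 0.04935
R_eff = 1/U_eff = 20.26 ft²·°F·h/BTU
Q = 1650 × 42.7 / 20.26 = 3477 BTU/h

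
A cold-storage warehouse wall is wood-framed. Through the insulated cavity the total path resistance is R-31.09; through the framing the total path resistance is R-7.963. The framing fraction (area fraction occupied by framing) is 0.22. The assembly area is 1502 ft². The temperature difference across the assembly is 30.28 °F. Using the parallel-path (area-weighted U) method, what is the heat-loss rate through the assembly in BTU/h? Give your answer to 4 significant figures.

2398 BTU/h

U_eff = 0.78/31.09 + 0.22/7.963 = 0.025088 + 0.027628 = 0.052716
R_eff = 1/U_eff = 18.969 ft²·°F·h/BTU
Q = 1502 × 30.28 / 18.969 = 2397.6 BTU/h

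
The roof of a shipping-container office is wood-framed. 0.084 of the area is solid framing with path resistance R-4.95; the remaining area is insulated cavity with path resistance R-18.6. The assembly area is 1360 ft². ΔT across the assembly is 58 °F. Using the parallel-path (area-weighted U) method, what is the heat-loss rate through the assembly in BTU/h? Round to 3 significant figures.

U_eff = 0.916/18.6 + 0.084/4.95 = 0.04925 + 0.01697 = 0.06622
R_eff = 1/U_eff = 15.1 ft²·°F·h/BTU
Q = 1360 × 58 / 15.1 = 5223 BTU/h

5220 BTU/h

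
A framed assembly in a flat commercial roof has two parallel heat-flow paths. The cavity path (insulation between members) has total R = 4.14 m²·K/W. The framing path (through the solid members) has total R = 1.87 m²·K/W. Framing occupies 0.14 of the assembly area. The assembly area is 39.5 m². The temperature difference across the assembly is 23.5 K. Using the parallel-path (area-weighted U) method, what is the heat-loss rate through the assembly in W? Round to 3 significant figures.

262 W

U_eff = 0.86/4.14 + 0.14/1.87 = 0.2077 + 0.07487 = 0.2826
R_eff = 1/U_eff = 3.539 m²·K/W
Q = 39.5 × 23.5 / 3.539 = 262.3 W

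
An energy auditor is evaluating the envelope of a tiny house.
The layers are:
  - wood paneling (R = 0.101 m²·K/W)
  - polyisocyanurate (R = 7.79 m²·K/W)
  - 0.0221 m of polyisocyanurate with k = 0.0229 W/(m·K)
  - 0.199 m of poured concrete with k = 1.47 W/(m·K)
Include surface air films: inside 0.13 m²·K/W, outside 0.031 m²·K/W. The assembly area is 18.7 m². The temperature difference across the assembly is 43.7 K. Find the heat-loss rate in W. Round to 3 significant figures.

89.3 W

0.0221/0.0229 = 0.9651
0.199/1.47 = 0.1354
R_total = 0.13 + 0.101 + 7.79 + 0.9651 + 0.1354 + 0.031 = 9.152 m²·K/W
Q = A·ΔT/R = 18.7 × 43.7 / 9.152 = 89.29 W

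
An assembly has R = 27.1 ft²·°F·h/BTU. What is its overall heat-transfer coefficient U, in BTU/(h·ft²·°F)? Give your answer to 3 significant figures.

0.0369 BTU/(h·ft²·°F)

U = 1/R = 1/27.1 = 0.0369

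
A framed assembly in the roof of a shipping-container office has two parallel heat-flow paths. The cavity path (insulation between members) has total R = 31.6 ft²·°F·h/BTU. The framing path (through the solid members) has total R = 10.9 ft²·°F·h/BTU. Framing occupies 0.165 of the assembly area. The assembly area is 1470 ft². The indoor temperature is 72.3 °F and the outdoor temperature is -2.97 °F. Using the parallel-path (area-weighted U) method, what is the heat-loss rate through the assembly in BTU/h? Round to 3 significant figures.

4600 BTU/h

U_eff = 0.835/31.6 + 0.165/10.9 = 0.02642 + 0.01514 = 0.04156
R_eff = 1/U_eff = 24.06 ft²·°F·h/BTU
Q = 1470 × (72.3 − (-2.97)) / 24.06 = 4599 BTU/h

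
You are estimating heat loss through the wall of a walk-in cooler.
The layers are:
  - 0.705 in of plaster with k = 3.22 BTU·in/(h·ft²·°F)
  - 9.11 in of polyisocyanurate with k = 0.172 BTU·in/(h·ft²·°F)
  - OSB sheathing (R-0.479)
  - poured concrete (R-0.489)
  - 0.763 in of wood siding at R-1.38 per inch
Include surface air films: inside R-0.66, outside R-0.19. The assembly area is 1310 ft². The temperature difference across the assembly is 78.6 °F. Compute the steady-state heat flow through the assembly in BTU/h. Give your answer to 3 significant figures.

0.705/3.22 = 0.2189
9.11/0.172 = 52.97
0.763 × 1.38 = 1.053
R_total = 0.66 + 0.2189 + 52.97 + 0.479 + 0.489 + 1.053 + 0.19 = 56.06 ft²·°F·h/BTU
Q = A·ΔT/R = 1310 × 78.6 / 56.06 = 1837 BTU/h

1840 BTU/h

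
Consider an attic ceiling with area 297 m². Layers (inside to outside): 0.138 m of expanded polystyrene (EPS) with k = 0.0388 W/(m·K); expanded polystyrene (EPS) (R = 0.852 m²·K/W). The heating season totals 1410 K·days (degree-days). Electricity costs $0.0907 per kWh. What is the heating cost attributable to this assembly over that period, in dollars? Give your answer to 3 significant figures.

0.138/0.0388 = 3.557
R_total = 3.557 + 0.852 = 4.409 m²·K/W
E = A × HDD × 24 / R / 1000 = 297 × 1410 × 24 / 4.409 / 1000 = 2280 kWh
Cost = 2280 × 0.0907 = $206.8

207 dollars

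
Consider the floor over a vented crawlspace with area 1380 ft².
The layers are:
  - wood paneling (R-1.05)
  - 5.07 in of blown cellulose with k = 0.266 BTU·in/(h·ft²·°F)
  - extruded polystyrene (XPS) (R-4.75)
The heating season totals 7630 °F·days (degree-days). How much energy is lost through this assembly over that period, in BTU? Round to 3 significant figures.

10200000 BTU

5.07/0.266 = 19.06
R_total = 1.05 + 19.06 + 4.75 = 24.86 ft²·°F·h/BTU
E = A × HDD × 24 / R = 1380 × 7630 × 24 / 24.86 = 10170000 BTU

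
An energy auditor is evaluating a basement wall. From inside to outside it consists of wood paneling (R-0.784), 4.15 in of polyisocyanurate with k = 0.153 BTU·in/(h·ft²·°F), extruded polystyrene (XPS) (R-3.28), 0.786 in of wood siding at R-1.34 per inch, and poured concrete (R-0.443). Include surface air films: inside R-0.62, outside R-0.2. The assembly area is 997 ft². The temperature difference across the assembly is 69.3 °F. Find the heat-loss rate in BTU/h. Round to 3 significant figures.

2060 BTU/h

4.15/0.153 = 27.12
0.786 × 1.34 = 1.053
R_total = 0.62 + 0.784 + 27.12 + 3.28 + 1.053 + 0.443 + 0.2 = 33.5 ft²·°F·h/BTU
Q = A·ΔT/R = 997 × 69.3 / 33.5 = 2062 BTU/h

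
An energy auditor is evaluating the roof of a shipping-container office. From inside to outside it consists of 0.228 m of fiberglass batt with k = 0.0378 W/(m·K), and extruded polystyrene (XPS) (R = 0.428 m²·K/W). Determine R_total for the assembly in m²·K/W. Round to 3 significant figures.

6.46 m²·K/W

0.228/0.0378 = 6.032
R_total = 6.032 + 0.428 = 6.46 m²·K/W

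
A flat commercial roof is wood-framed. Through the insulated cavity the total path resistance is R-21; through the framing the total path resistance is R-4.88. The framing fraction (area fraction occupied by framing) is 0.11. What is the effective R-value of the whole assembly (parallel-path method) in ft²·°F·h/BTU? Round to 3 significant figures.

U_eff = 0.89/21 + 0.11/4.88 = 0.04238 + 0.02254 = 0.06492
R_eff = 1/U_eff = 15.4 ft²·°F·h/BTU

15.4 ft²·°F·h/BTU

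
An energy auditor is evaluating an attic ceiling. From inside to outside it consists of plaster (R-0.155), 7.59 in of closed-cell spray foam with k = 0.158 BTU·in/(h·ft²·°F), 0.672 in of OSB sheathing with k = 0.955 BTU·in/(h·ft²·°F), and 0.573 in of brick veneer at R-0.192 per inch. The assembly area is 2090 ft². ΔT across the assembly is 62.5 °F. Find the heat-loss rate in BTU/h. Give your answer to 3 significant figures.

7.59/0.158 = 48.04
0.672/0.955 = 0.7037
0.573 × 0.192 = 0.11
R_total = 0.155 + 48.04 + 0.7037 + 0.11 = 49.01 ft²·°F·h/BTU
Q = A·ΔT/R = 2090 × 62.5 / 49.01 = 2665 BTU/h

2670 BTU/h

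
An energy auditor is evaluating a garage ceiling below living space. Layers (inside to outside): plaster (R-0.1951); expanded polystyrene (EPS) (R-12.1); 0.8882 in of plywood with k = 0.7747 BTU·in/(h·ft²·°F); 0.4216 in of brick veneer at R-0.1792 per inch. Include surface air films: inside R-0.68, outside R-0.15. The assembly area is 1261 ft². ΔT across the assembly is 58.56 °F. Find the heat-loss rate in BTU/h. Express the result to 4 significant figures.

0.8882/0.7747 = 1.1465
0.4216 × 0.1792 = 0.075551
R_total = 0.68 + 0.1951 + 12.1 + 1.1465 + 0.075551 + 0.15 = 14.347 ft²·°F·h/BTU
Q = A·ΔT/R = 1261 × 58.56 / 14.347 = 5147 BTU/h

5147 BTU/h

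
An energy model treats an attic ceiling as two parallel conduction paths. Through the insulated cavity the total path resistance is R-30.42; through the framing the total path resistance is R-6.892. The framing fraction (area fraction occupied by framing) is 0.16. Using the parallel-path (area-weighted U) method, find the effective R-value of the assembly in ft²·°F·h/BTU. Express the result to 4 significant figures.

U_eff = 0.84/30.42 + 0.16/6.892 = 0.027613 + 0.023215 = 0.050829
R_eff = 1/U_eff = 19.674 ft²·°F·h/BTU

19.67 ft²·°F·h/BTU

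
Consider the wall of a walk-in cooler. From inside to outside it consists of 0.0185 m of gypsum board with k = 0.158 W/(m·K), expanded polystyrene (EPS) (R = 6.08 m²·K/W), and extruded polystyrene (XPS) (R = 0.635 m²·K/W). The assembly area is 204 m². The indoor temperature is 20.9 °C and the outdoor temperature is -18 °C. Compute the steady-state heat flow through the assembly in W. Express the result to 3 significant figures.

1160 W

0.0185/0.158 = 0.1171
R_total = 0.1171 + 6.08 + 0.635 = 6.832 m²·K/W
Q = A·ΔT/R = 204 × (20.9 − (-18)) / 6.832 = 1162 W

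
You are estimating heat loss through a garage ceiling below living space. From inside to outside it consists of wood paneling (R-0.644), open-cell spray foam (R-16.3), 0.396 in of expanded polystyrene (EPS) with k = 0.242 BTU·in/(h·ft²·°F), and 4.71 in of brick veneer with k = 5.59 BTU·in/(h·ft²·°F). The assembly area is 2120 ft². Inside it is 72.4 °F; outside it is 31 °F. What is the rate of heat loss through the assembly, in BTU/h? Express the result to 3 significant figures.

0.396/0.242 = 1.636
4.71/5.59 = 0.8426
R_total = 0.644 + 16.3 + 1.636 + 0.8426 = 19.42 ft²·°F·h/BTU
Q = A·ΔT/R = 2120 × (72.4 − 31) / 19.42 = 4519 BTU/h

4520 BTU/h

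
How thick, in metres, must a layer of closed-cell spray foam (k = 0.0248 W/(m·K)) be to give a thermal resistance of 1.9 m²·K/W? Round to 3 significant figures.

L = R·k = 1.9 × 0.0248 = 0.04712 m

0.0471 m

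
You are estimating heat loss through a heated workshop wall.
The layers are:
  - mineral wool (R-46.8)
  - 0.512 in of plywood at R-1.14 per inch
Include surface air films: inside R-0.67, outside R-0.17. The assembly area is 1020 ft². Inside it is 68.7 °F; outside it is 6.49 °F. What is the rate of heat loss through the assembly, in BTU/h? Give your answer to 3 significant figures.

1320 BTU/h

0.512 × 1.14 = 0.5837
R_total = 0.67 + 46.8 + 0.5837 + 0.17 = 48.22 ft²·°F·h/BTU
Q = A·ΔT/R = 1020 × (68.7 − 6.49) / 48.22 = 1316 BTU/h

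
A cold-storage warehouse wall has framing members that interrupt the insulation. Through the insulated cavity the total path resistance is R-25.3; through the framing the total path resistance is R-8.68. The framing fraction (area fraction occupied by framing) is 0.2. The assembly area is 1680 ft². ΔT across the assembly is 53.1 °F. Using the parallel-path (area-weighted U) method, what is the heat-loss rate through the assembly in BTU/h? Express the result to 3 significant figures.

U_eff = 0.8/25.3 + 0.2/8.68 = 0.03162 + 0.02304 = 0.05466
R_eff = 1/U_eff = 18.29 ft²·°F·h/BTU
Q = 1680 × 53.1 / 18.29 = 4876 BTU/h

4880 BTU/h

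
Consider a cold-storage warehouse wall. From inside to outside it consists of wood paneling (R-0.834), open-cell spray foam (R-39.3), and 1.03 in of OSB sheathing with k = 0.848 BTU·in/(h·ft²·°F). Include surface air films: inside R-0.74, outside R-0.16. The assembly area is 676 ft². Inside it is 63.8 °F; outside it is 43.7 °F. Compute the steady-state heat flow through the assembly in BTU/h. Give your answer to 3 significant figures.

1.03/0.848 = 1.215
R_total = 0.74 + 0.834 + 39.3 + 1.215 + 0.16 = 42.25 ft²·°F·h/BTU
Q = A·ΔT/R = 676 × (63.8 − 43.7) / 42.25 = 321.6 BTU/h

322 BTU/h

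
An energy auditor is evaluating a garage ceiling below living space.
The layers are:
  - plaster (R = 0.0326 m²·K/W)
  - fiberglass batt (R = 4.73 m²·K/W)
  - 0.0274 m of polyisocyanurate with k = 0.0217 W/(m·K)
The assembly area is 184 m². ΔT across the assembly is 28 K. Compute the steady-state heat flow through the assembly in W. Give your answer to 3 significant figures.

0.0274/0.0217 = 1.263
R_total = 0.0326 + 4.73 + 1.263 = 6.025 m²·K/W
Q = A·ΔT/R = 184 × 28 / 6.025 = 855.1 W

855 W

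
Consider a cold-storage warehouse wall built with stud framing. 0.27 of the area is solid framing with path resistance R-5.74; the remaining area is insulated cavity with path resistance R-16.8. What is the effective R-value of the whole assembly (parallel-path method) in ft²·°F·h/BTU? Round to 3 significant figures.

11.1 ft²·°F·h/BTU

U_eff = 0.73/16.8 + 0.27/5.74 = 0.04345 + 0.04704 = 0.09049
R_eff = 1/U_eff = 11.05 ft²·°F·h/BTU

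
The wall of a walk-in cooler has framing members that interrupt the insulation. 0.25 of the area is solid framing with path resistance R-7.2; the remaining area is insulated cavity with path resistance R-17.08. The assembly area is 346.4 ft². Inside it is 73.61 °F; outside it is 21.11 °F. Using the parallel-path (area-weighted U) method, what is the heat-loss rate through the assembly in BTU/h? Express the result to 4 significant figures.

U_eff = 0.75/17.08 + 0.25/7.2 = 0.043911 + 0.034722 = 0.078633
R_eff = 1/U_eff = 12.717 ft²·°F·h/BTU
Q = 346.4 × (73.61 − 21.11) / 12.717 = 1430 BTU/h

1430 BTU/h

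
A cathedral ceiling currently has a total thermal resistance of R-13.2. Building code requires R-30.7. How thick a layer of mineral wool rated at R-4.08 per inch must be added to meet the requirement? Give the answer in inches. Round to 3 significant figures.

4.29 in

ΔR = 30.7 − 13.2 = 17.5 ft²·°F·h/BTU
L = ΔR / (R/in) = 17.5/4.08 = 4.289 in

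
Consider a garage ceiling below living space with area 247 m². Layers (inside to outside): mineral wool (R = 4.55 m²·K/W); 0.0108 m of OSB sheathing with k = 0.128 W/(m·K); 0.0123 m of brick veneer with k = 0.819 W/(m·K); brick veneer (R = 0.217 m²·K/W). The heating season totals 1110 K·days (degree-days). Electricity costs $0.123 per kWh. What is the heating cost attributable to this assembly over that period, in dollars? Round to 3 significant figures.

0.0108/0.128 = 0.08438
0.0123/0.819 = 0.01502
R_total = 4.55 + 0.08438 + 0.01502 + 0.217 = 4.866 m²·K/W
E = A × HDD × 24 / R / 1000 = 247 × 1110 × 24 / 4.866 / 1000 = 1352 kWh
Cost = 1352 × 0.123 = $166.3

166 dollars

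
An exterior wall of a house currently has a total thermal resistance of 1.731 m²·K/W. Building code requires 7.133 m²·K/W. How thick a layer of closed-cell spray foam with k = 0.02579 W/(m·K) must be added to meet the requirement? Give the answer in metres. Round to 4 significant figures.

ΔR = 7.133 − 1.731 = 5.402 m²·K/W
L = ΔR × k = 5.402 × 0.02579 = 0.13932 m

0.1393 m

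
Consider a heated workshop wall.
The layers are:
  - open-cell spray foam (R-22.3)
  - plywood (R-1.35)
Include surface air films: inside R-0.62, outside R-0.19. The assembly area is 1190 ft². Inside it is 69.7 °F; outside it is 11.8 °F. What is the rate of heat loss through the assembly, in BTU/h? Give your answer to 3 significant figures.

2820 BTU/h

R_total = 0.62 + 22.3 + 1.35 + 0.19 = 24.46 ft²·°F·h/BTU
Q = A·ΔT/R = 1190 × (69.7 − 11.8) / 24.46 = 2817 BTU/h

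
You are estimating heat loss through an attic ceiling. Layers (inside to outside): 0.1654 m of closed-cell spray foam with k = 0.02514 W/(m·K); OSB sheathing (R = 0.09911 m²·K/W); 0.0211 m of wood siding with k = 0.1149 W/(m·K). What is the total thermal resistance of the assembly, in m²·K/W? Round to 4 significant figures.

6.862 m²·K/W

0.1654/0.02514 = 6.5792
0.0211/0.1149 = 0.18364
R_total = 6.5792 + 0.09911 + 0.18364 = 6.8619 m²·K/W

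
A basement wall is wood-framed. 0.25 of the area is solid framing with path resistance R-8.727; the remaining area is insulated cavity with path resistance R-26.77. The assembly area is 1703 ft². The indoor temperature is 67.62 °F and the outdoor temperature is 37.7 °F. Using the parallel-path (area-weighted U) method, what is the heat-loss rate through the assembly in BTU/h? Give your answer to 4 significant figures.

2887 BTU/h

U_eff = 0.75/26.77 + 0.25/8.727 = 0.028016 + 0.028647 = 0.056663
R_eff = 1/U_eff = 17.648 ft²·°F·h/BTU
Q = 1703 × (67.62 − 37.7) / 17.648 = 2887.2 BTU/h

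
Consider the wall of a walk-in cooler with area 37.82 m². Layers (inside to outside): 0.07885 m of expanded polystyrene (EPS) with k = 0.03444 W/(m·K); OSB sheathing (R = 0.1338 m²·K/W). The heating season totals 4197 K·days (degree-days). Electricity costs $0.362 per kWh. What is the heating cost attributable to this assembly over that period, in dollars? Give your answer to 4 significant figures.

569.1 dollars

0.07885/0.03444 = 2.2895
R_total = 2.2895 + 0.1338 = 2.4233 m²·K/W
E = A × HDD × 24 / R / 1000 = 37.82 × 4197 × 24 / 2.4233 / 1000 = 1572.1 kWh
Cost = 1572.1 × 0.362 = $569.08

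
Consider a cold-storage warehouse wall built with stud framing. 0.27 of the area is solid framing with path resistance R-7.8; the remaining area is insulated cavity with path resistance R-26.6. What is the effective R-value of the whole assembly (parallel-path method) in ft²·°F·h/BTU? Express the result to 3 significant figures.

16.1 ft²·°F·h/BTU

U_eff = 0.73/26.6 + 0.27/7.8 = 0.02744 + 0.03462 = 0.06206
R_eff = 1/U_eff = 16.11 ft²·°F·h/BTU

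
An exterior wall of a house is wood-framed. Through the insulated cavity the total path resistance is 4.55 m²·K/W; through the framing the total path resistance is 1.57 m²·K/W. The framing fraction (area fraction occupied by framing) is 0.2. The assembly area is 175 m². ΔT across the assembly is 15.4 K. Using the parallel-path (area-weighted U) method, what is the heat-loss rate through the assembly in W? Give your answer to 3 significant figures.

817 W

U_eff = 0.8/4.55 + 0.2/1.57 = 0.1758 + 0.1274 = 0.3032
R_eff = 1/U_eff = 3.298 m²·K/W
Q = 175 × 15.4 / 3.298 = 817.2 W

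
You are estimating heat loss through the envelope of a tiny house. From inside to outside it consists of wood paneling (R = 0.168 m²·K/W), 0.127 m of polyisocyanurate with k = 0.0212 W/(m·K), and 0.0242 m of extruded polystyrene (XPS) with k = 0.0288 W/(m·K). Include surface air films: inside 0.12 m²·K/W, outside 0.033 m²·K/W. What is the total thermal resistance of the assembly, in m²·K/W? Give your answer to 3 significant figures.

7.15 m²·K/W

0.127/0.0212 = 5.991
0.0242/0.0288 = 0.8403
R_total = 0.12 + 0.168 + 5.991 + 0.8403 + 0.033 = 7.152 m²·K/W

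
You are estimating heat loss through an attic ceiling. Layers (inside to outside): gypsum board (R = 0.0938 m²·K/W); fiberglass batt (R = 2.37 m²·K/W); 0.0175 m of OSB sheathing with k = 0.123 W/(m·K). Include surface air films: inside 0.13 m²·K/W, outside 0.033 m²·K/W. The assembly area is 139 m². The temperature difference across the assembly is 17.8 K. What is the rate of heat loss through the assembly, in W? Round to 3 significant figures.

0.0175/0.123 = 0.1423
R_total = 0.13 + 0.0938 + 2.37 + 0.1423 + 0.033 = 2.769 m²·K/W
Q = A·ΔT/R = 139 × 17.8 / 2.769 = 893.5 W

894 W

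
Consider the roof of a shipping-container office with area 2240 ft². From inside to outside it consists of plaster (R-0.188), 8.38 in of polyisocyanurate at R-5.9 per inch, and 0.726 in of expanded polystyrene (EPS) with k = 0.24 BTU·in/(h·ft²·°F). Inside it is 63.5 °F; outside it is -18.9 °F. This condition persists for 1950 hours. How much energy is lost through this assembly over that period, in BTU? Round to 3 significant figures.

8.38 × 5.9 = 49.44
0.726/0.24 = 3.025
R_total = 0.188 + 49.44 + 3.025 = 52.66 ft²·°F·h/BTU
Q = 2240 × (63.5 − (-18.9)) / 52.66 = 3505 BTU/h
E = 3505 × 1950 = 6835000 BTU

6840000 BTU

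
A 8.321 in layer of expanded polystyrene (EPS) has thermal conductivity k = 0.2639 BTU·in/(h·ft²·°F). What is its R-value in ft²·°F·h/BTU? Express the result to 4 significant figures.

31.53 ft²·°F·h/BTU

R = L/k = 8.321/0.2639 = 31.531 ft²·°F·h/BTU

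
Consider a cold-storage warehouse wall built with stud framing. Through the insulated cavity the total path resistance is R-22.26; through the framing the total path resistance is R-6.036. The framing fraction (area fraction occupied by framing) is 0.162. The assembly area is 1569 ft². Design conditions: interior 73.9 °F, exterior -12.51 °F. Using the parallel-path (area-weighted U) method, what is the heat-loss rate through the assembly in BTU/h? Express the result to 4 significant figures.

8743 BTU/h

U_eff = 0.838/22.26 + 0.162/6.036 = 0.037646 + 0.026839 = 0.064485
R_eff = 1/U_eff = 15.507 ft²·°F·h/BTU
Q = 1569 × (73.9 − (-12.51)) / 15.507 = 8742.7 BTU/h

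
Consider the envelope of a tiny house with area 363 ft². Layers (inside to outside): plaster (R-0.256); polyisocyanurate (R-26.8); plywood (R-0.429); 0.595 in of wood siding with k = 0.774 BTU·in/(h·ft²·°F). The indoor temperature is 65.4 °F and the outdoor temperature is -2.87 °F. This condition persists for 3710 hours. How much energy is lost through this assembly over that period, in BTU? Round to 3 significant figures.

0.595/0.774 = 0.7687
R_total = 0.256 + 26.8 + 0.429 + 0.7687 = 28.25 ft²·°F·h/BTU
Q = 363 × (65.4 − (-2.87)) / 28.25 = 877.1 BTU/h
E = 877.1 × 3710 = 3254000 BTU

3250000 BTU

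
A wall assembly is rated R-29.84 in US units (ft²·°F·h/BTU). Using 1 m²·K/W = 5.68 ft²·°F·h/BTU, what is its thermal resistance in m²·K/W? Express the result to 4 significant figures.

5.254 m²·K/W

R_SI = 29.84/5.68 = 5.2535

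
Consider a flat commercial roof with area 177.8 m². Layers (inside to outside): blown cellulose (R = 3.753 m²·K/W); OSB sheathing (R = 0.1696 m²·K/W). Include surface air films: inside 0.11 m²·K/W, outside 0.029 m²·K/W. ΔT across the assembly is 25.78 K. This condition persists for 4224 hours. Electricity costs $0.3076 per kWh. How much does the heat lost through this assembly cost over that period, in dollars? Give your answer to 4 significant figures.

1466 dollars

R_total = 0.11 + 3.753 + 0.1696 + 0.029 = 4.0616 m²·K/W
Q = 177.8 × 25.78 / 4.0616 = 1128.5 W
E = 1128.5 W × 4224 h / 1000 = 4767 kWh
Cost = 4767 × 0.3076 = $1466.3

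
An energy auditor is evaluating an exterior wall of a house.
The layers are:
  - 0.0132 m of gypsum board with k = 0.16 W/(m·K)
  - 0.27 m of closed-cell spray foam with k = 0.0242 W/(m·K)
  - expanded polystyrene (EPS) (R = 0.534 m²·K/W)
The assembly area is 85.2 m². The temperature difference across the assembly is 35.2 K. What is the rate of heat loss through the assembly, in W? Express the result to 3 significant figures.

255 W

0.0132/0.16 = 0.0825
0.27/0.0242 = 11.16
R_total = 0.0825 + 11.16 + 0.534 = 11.77 m²·K/W
Q = A·ΔT/R = 85.2 × 35.2 / 11.77 = 254.7 W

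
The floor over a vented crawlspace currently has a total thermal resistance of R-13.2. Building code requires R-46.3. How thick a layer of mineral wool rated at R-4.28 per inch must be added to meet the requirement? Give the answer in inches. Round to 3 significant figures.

ΔR = 46.3 − 13.2 = 33.1 ft²·°F·h/BTU
L = ΔR / (R/in) = 33.1/4.28 = 7.734 in

7.73 in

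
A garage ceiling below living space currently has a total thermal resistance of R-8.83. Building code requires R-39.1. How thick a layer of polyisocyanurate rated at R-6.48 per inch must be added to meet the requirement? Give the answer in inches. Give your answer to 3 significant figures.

ΔR = 39.1 − 8.83 = 30.27 ft²·°F·h/BTU
L = ΔR / (R/in) = 30.27/6.48 = 4.671 in

4.67 in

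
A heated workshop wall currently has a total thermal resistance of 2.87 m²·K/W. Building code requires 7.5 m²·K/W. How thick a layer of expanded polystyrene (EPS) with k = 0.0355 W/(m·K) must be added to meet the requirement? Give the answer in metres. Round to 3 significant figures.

ΔR = 7.5 − 2.87 = 4.63 m²·K/W
L = ΔR × k = 4.63 × 0.0355 = 0.1644 m

0.164 m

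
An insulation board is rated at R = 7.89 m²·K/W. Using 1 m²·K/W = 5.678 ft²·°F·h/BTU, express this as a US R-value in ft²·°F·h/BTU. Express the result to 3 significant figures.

44.8 ft²·°F·h/BTU

R_US = 7.89 × 5.678 = 44.8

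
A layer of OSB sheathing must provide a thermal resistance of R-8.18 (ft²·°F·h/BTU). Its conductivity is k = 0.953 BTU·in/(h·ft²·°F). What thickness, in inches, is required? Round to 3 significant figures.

7.80 in

L = R × k = 8.18 × 0.953 = 7.796 in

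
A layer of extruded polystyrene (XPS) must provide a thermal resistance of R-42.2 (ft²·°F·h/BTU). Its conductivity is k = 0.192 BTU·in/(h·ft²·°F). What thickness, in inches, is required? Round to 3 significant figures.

8.10 in

L = R × k = 42.2 × 0.192 = 8.102 in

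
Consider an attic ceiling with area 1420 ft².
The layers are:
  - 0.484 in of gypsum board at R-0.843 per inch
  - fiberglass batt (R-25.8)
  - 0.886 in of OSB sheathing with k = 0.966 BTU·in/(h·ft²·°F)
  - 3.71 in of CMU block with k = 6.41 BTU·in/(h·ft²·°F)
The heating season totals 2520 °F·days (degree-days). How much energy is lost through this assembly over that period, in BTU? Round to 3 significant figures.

3100000 BTU

0.484 × 0.843 = 0.408
0.886/0.966 = 0.9172
3.71/6.41 = 0.5788
R_total = 0.408 + 25.8 + 0.9172 + 0.5788 = 27.7 ft²·°F·h/BTU
E = A × HDD × 24 / R = 1420 × 2520 × 24 / 27.7 = 3100000 BTU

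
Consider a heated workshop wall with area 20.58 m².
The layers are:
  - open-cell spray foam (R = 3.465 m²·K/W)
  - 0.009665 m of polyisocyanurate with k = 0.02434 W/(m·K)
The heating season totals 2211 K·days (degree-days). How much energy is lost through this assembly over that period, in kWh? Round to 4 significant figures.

282.8 kWh

0.009665/0.02434 = 0.39708
R_total = 3.465 + 0.39708 = 3.8621 m²·K/W
E = A × HDD × 24 / R / 1000 = 20.58 × 2211 × 24 / 3.8621 / 1000 = 282.76 kWh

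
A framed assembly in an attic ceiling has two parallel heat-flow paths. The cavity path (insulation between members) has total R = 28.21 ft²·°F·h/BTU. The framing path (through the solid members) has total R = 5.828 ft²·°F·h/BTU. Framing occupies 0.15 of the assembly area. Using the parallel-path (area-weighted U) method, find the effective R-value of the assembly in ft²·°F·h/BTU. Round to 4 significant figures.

U_eff = 0.85/28.21 + 0.15/5.828 = 0.030131 + 0.025738 = 0.055869
R_eff = 1/U_eff = 17.899 ft²·°F·h/BTU

17.90 ft²·°F·h/BTU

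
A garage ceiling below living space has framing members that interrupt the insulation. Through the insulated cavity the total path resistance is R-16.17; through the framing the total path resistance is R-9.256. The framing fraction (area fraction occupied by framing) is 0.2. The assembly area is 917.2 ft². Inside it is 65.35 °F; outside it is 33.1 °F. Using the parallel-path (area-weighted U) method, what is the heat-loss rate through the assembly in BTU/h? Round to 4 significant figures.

2103 BTU/h

U_eff = 0.8/16.17 + 0.2/9.256 = 0.049474 + 0.021608 = 0.071082
R_eff = 1/U_eff = 14.068 ft²·°F·h/BTU
Q = 917.2 × (65.35 − 33.1) / 14.068 = 2102.6 BTU/h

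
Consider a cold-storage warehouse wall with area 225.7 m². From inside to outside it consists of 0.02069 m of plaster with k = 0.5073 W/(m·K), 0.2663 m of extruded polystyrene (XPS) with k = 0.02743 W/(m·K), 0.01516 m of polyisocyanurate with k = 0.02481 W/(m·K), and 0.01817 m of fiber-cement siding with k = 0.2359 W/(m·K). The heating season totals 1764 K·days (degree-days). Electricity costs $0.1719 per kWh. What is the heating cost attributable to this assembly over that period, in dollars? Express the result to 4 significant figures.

157.4 dollars

0.02069/0.5073 = 0.040785
0.2663/0.02743 = 9.7083
0.01516/0.02481 = 0.61104
0.01817/0.2359 = 0.077024
R_total = 0.040785 + 9.7083 + 0.61104 + 0.077024 = 10.437 m²·K/W
E = A × HDD × 24 / R / 1000 = 225.7 × 1764 × 24 / 10.437 / 1000 = 915.5 kWh
Cost = 915.5 × 0.1719 = $157.37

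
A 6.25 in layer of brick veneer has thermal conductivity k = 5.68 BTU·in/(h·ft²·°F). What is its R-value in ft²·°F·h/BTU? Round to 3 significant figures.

1.10 ft²·°F·h/BTU

R = L/k = 6.25/5.68 = 1.1 ft²·°F·h/BTU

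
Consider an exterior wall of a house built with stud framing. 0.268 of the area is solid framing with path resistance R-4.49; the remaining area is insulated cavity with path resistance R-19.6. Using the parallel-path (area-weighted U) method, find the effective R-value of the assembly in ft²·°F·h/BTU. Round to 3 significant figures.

U_eff = 0.732/19.6 + 0.268/4.49 = 0.03735 + 0.05969 = 0.09704
R_eff = 1/U_eff = 10.31 ft²·°F·h/BTU

10.3 ft²·°F·h/BTU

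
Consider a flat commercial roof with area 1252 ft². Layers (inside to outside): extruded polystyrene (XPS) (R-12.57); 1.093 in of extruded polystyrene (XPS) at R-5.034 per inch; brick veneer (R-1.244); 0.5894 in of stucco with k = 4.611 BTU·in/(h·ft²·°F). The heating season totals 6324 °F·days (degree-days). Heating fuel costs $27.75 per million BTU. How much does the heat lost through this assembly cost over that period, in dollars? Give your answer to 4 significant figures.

1.093 × 5.034 = 5.5022
0.5894/4.611 = 0.12782
R_total = 12.57 + 5.5022 + 1.244 + 0.12782 = 19.444 ft²·°F·h/BTU
E = A × HDD × 24 / R = 1252 × 6324 × 24 / 19.444 = 9772900 BTU
Cost = 9772900/10⁶ × 27.75 = $271.2

271.2 dollars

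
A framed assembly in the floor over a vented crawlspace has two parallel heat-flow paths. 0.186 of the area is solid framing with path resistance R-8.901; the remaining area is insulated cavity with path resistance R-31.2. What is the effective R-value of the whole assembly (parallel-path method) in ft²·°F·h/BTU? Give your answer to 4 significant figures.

U_eff = 0.814/31.2 + 0.186/8.901 = 0.02609 + 0.020897 = 0.046986
R_eff = 1/U_eff = 21.283 ft²·°F·h/BTU

21.28 ft²·°F·h/BTU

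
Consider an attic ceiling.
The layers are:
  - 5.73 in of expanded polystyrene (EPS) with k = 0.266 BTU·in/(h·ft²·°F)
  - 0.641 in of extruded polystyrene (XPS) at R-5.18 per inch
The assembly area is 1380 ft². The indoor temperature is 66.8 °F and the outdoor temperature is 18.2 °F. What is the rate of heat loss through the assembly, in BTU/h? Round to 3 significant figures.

5.73/0.266 = 21.54
0.641 × 5.18 = 3.32
R_total = 21.54 + 3.32 = 24.86 ft²·°F·h/BTU
Q = A·ΔT/R = 1380 × (66.8 − 18.2) / 24.86 = 2698 BTU/h

2700 BTU/h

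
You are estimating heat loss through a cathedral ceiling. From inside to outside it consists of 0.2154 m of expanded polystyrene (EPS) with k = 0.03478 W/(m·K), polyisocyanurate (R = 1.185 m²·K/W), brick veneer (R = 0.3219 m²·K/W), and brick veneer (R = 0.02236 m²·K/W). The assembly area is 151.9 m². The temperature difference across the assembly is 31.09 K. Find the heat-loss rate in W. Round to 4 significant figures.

0.2154/0.03478 = 6.1932
R_total = 6.1932 + 1.185 + 0.3219 + 0.02236 = 7.7225 m²·K/W
Q = A·ΔT/R = 151.9 × 31.09 / 7.7225 = 611.54 W

611.5 W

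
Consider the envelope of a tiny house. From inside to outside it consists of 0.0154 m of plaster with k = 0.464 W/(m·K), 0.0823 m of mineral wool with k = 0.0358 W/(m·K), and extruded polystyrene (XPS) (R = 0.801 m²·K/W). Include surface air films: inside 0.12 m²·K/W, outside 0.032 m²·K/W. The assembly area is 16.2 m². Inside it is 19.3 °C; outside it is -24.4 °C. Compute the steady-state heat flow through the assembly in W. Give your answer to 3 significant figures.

0.0154/0.464 = 0.03319
0.0823/0.0358 = 2.299
R_total = 0.12 + 0.03319 + 2.299 + 0.801 + 0.032 = 3.285 m²·K/W
Q = A·ΔT/R = 16.2 × (19.3 − (-24.4)) / 3.285 = 215.5 W

216 W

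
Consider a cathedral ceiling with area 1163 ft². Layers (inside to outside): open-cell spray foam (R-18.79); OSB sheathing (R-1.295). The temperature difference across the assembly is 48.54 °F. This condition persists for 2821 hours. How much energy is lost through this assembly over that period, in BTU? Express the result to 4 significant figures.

7929000 BTU

R_total = 18.79 + 1.295 = 20.085 ft²·°F·h/BTU
Q = 1163 × 48.54 / 20.085 = 2810.7 BTU/h
E = 2810.7 × 2821 = 7928900 BTU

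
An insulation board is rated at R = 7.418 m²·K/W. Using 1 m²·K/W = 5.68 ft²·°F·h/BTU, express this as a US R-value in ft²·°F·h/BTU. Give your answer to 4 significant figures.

R_US = 7.418 × 5.68 = 42.134

42.13 ft²·°F·h/BTU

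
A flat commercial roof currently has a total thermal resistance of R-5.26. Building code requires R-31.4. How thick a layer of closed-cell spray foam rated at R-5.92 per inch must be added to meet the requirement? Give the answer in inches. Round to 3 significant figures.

4.42 in

ΔR = 31.4 − 5.26 = 26.14 ft²·°F·h/BTU
L = ΔR / (R/in) = 26.14/5.92 = 4.416 in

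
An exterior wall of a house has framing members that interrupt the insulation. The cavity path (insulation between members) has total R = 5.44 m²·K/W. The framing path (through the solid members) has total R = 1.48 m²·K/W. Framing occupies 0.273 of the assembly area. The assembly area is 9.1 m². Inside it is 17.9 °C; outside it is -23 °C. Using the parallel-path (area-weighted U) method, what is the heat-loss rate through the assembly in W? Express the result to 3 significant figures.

U_eff = 0.727/5.44 + 0.273/1.48 = 0.1336 + 0.1845 = 0.3181
R_eff = 1/U_eff = 3.144 m²·K/W
Q = 9.1 × (17.9 − (-23)) / 3.144 = 118.4 W

118 W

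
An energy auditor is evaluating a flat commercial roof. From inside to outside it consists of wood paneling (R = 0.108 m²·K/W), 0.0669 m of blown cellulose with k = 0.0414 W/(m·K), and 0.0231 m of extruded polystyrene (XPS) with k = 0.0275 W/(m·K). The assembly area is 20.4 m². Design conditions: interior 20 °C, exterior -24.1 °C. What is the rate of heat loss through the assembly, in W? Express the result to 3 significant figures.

351 W

0.0669/0.0414 = 1.616
0.0231/0.0275 = 0.84
R_total = 0.108 + 1.616 + 0.84 = 2.564 m²·K/W
Q = A·ΔT/R = 20.4 × (20 − (-24.1)) / 2.564 = 350.9 W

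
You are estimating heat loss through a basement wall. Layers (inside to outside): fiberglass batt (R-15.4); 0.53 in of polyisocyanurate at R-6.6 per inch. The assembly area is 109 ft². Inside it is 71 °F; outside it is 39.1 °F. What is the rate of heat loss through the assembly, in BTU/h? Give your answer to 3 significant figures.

184 BTU/h

0.53 × 6.6 = 3.498
R_total = 15.4 + 3.498 = 18.9 ft²·°F·h/BTU
Q = A·ΔT/R = 109 × (71 − 39.1) / 18.9 = 184 BTU/h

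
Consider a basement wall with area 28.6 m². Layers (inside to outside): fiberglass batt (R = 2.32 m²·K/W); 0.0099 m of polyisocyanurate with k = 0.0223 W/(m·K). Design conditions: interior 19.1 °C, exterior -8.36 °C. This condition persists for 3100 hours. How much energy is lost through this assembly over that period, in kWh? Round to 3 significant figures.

881 kWh

0.0099/0.0223 = 0.4439
R_total = 2.32 + 0.4439 = 2.764 m²·K/W
Q = 28.6 × (19.1 − (-8.36)) / 2.764 = 284.1 W
E = 284.1 W × 3100 h / 1000 = 880.8 kWh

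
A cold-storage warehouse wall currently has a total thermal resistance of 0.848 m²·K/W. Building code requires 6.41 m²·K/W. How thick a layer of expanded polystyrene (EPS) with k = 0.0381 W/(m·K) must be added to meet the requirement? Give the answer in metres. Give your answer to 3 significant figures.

0.212 m

ΔR = 6.41 − 0.848 = 5.562 m²·K/W
L = ΔR × k = 5.562 × 0.0381 = 0.2119 m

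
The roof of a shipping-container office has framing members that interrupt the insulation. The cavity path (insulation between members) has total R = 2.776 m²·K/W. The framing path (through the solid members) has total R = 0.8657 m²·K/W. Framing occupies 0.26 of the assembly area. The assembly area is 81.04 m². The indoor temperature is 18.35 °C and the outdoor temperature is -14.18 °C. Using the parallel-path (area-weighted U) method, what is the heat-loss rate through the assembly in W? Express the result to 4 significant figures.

U_eff = 0.74/2.776 + 0.26/0.8657 = 0.26657 + 0.30033 = 0.56691
R_eff = 1/U_eff = 1.764 m²·K/W
Q = 81.04 × (18.35 − (-14.18)) / 1.764 = 1494.5 W

1494 W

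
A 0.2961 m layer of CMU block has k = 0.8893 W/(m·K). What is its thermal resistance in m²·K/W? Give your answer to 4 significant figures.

R = L/k = 0.2961/0.8893 = 0.33296 m²·K/W

0.3330 m²·K/W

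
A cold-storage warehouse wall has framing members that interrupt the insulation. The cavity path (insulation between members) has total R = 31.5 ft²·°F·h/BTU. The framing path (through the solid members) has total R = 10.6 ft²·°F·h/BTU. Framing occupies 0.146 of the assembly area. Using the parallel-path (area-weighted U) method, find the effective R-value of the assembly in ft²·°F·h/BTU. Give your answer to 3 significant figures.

U_eff = 0.854/31.5 + 0.146/10.6 = 0.02711 + 0.01377 = 0.04088
R_eff = 1/U_eff = 24.46 ft²·°F·h/BTU

24.5 ft²·°F·h/BTU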